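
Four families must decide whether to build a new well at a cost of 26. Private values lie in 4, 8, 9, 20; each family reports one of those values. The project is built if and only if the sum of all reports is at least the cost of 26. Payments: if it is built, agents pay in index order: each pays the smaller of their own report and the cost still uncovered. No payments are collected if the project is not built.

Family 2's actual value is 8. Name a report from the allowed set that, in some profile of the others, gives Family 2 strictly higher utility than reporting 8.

4

Suppose Family 1 reports 4, Family 3 reports 4 and Family 4 reports 20.
Report 8: project built, pays 8, utility 8 - 8 = 0.
Report 4: project built, pays 4, utility 8 - 4 = 4.
So reporting 4 beats truth here (4 > 0).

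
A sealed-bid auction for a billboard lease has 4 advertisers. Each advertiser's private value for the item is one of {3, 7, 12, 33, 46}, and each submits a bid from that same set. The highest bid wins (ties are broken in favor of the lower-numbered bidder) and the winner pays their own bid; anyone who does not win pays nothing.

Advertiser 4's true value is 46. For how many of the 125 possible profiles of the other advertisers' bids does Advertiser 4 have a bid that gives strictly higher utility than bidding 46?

27

Others bid (3, 3, 3): truth gives 0; bid 7 gives 39 > 0. Violating.
Others bid (3, 3, 7): truth gives 0; bid 12 gives 34 > 0. Violating.
Others bid (3, 3, 12): truth gives 0; bid 33 gives 13 > 0. Violating.
Others bid (3, 7, 3): truth gives 0; bid 12 gives 34 > 0. Violating.
Others bid (3, 3, 33): truth gives 0; no alternative beats it.
Others bid (3, 3, 46): truth gives 0; no alternative beats it.
(Checking all 125 profiles: 27 have a profitable deviation, 98 do not.)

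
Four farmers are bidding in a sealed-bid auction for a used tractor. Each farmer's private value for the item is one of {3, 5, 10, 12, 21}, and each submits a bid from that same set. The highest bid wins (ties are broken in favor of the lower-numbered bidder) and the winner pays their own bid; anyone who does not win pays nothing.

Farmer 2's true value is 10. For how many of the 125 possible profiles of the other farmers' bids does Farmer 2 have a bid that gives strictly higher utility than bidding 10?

Others bid (3, 3, 3): truth gives 0; bid 5 gives 5 > 0. Violating.
Others bid (3, 3, 5): truth gives 0; bid 5 gives 5 > 0. Violating.
Others bid (3, 5, 3): truth gives 0; bid 5 gives 5 > 0. Violating.
Others bid (3, 5, 5): truth gives 0; bid 5 gives 5 > 0. Violating.
Others bid (3, 3, 10): truth gives 0; no alternative beats it.
Others bid (3, 3, 12): truth gives 0; no alternative beats it.
(Checking all 125 profiles: 4 have a profitable deviation, 121 do not.)

4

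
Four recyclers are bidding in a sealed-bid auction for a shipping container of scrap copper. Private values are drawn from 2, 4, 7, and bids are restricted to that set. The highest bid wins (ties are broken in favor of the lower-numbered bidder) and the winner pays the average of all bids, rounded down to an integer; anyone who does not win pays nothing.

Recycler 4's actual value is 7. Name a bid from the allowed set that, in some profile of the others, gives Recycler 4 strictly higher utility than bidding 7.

Suppose Recycler 1 bids 2, Recycler 2 bids 2 and Recycler 3 bids 2.
Bid 7: wins, pays 3, utility 7 - 3 = 4.
Bid 4: wins, pays 2, utility 7 - 2 = 5.
So bidding 4 beats truth here (5 > 4).

4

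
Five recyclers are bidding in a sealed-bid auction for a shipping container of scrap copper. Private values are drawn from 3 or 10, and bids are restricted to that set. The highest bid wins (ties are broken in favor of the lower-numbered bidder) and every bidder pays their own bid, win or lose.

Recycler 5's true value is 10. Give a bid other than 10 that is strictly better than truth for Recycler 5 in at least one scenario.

3

Suppose Recycler 1 bids 3, Recycler 2 bids 3, Recycler 3 bids 3 and Recycler 4 bids 10.
Bid 10: loses but pays 10, utility -10.
Bid 3: loses but pays 3, utility -3.
So bidding 3 beats truth here (-3 > -10).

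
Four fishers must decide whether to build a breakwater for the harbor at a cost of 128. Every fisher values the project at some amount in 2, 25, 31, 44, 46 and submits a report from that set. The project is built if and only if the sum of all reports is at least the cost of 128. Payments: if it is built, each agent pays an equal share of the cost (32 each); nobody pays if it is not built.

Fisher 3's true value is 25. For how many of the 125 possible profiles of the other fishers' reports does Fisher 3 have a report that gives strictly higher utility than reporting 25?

Others report (25, 44, 44): truth gives -7; report 2 gives 0 > -7. Violating.
Others report (25, 44, 46): truth gives -7; report 2 gives 0 > -7. Violating.
Others report (25, 46, 44): truth gives -7; report 2 gives 0 > -7. Violating.
Others report (25, 46, 46): truth gives -7; report 2 gives 0 > -7. Violating.
Others report (2, 2, 2): truth gives 0; no alternative beats it.
Others report (2, 2, 25): truth gives 0; no alternative beats it.
(Checking all 125 profiles: 30 have a profitable deviation, 95 do not.)

30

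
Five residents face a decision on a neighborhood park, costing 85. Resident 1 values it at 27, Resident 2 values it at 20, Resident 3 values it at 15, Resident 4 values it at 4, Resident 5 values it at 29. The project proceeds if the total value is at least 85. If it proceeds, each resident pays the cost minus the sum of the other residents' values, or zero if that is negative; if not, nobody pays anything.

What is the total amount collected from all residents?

51

Total value 95 ≥ cost 85, so it is built.
Resident 1: others sum to 68; max(0, 85 - 68) = 17.
Resident 2: others sum to 75; max(0, 85 - 75) = 10.
Resident 3: others sum to 80; max(0, 85 - 80) = 5.
Resident 4: others sum to 91; max(0, 85 - 91) = 0.
Resident 5: others sum to 66; max(0, 85 - 66) = 19.
Total collected = 17 + 10 + 5 + 0 + 19 = 51.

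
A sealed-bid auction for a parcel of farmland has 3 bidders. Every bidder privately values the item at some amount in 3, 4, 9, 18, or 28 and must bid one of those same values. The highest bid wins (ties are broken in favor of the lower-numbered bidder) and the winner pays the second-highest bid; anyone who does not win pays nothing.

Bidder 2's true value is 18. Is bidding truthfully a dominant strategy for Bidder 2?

Yes

Check each profile of the others' bids and compare truth against every alternative bid.
Others bid (3, 3): truth gives 15, best alternative gives 15.
Others bid (3, 4): truth gives 14, best alternative gives 14.
Others bid (4, 3): truth gives 14, best alternative gives 14.
Others bid (4, 4): truth gives 14, best alternative gives 14.
Others bid (3, 9): truth gives 9, best alternative gives 9.
Others bid (4, 9): truth gives 9, best alternative gives 9.
(Remaining 19 profiles checked similarly; truth is weakly best in each.)
In every case the truthful bid is at least as good as any alternative, so it is a dominant strategy.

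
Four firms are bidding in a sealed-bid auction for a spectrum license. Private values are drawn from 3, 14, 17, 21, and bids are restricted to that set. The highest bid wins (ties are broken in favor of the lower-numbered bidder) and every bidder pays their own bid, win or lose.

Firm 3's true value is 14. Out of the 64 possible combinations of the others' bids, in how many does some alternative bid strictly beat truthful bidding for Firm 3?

62

Others bid (3, 3, 17): truth gives -14; bid 3 gives -3 > -14. Violating.
Others bid (3, 3, 21): truth gives -14; bid 3 gives -3 > -14. Violating.
Others bid (3, 14, 3): truth gives -14; bid 3 gives -3 > -14. Violating.
Others bid (3, 14, 14): truth gives -14; bid 3 gives -3 > -14. Violating.
Others bid (3, 3, 3): truth gives 0; no alternative beats it.
Others bid (3, 3, 14): truth gives 0; no alternative beats it.
(Checking all 64 profiles: 62 have a profitable deviation, 2 do not.)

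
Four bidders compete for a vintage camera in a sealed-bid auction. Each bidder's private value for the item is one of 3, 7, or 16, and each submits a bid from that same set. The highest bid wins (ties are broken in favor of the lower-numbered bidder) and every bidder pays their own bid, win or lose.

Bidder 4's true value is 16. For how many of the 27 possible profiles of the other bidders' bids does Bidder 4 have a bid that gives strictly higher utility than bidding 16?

20

Others bid (3, 3, 3): truth gives 0; bid 7 gives 9 > 0. Violating.
Others bid (3, 3, 16): truth gives -16; bid 3 gives -3 > -16. Violating.
Others bid (3, 7, 16): truth gives -16; bid 3 gives -3 > -16. Violating.
Others bid (3, 16, 3): truth gives -16; bid 3 gives -3 > -16. Violating.
Others bid (3, 3, 7): truth gives 0; no alternative beats it.
Others bid (3, 7, 3): truth gives 0; no alternative beats it.
(Checking all 27 profiles: 20 have a profitable deviation, 7 do not.)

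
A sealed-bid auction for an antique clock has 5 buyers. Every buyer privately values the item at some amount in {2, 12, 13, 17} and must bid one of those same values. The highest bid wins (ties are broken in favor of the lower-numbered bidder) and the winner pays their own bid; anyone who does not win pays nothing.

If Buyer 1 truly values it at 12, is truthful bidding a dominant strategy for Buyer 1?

No

Consider the case where Buyer 2 bids 2, Buyer 3 bids 2, Buyer 4 bids 2 and Buyer 5 bids 2.
Truthful bid 12: wins, pays 12, utility 12 - 12 = 0.
Bid 2 instead: wins, pays 2, utility 12 - 2 = 10.
Since 10 > 0, bidding 2 is strictly better here, so truthful bidding is not dominant.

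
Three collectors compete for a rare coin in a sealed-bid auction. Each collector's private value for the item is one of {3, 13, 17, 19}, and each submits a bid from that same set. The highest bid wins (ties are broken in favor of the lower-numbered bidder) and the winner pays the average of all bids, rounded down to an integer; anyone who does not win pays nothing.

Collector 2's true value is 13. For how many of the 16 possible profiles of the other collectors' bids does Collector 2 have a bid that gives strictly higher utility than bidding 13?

Others bid (3, 17): truth gives 0; bid 17 gives 1 > 0. Violating.
Others bid (13, 3): truth gives 0; bid 17 gives 2 > 0. Violating.
Others bid (3, 3): truth gives 7; no alternative beats it.
Others bid (3, 13): truth gives 4; no alternative beats it.
(Checking all 16 profiles: 2 have a profitable deviation, 14 do not.)

2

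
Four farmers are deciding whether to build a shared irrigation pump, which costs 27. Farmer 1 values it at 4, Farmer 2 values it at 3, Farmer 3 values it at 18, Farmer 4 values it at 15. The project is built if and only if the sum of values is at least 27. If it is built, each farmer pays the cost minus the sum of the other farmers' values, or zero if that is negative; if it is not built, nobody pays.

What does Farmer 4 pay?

Total value 40 ≥ cost 27, so the project is built.
The other farmers' values sum to 25.
Cost minus that sum is 27 - 25 = 2.

2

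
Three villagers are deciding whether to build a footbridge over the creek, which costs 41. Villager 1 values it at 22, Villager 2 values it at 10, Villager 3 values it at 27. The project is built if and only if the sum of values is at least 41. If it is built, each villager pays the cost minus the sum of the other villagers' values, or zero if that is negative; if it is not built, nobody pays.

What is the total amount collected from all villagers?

Total value 59 ≥ cost 41, so it is built.
Villager 1: others sum to 37; max(0, 41 - 37) = 4.
Villager 2: others sum to 49; max(0, 41 - 49) = 0.
Villager 3: others sum to 32; max(0, 41 - 32) = 9.
Total collected = 4 + 0 + 9 = 13.

13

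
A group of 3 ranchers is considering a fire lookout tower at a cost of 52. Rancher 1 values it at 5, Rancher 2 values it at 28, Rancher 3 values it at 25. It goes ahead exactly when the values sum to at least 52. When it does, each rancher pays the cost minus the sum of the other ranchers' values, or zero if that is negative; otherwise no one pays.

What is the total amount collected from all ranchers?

Total value 58 ≥ cost 52, so it is built.
Rancher 1: others sum to 53; max(0, 52 - 53) = 0.
Rancher 2: others sum to 30; max(0, 52 - 30) = 22.
Rancher 3: others sum to 33; max(0, 52 - 33) = 19.
Total collected = 0 + 22 + 19 = 41.

41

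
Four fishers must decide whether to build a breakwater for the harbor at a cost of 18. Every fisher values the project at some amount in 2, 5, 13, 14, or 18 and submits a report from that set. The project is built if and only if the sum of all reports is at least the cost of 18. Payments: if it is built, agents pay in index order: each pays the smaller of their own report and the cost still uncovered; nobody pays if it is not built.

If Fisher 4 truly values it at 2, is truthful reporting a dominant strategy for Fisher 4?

Check each profile of the others' reports and compare truth against every alternative report.
Others report (5, 5, 5): truth gives 0, best alternative gives -1.
Others report (2, 2, 14): truth gives 2, best alternative gives 2.
Others report (2, 2, 18): truth gives 2, best alternative gives 2.
Others report (2, 5, 13): truth gives 2, best alternative gives 2.
Others report (2, 5, 14): truth gives 2, best alternative gives 2.
Others report (2, 5, 18): truth gives 2, best alternative gives 2.
(Remaining 119 profiles checked similarly; truth is weakly best in each.)
In every case the truthful report is at least as good as any alternative, so it is a dominant strategy.

Yes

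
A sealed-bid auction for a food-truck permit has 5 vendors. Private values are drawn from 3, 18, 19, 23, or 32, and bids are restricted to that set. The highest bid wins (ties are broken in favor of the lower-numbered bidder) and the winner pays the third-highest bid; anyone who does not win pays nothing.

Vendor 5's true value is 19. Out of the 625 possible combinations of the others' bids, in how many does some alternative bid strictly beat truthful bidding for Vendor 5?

64

Others bid (3, 3, 3, 19): truth gives 0; bid 23 gives 16 > 0. Violating.
Others bid (3, 3, 3, 23): truth gives 0; bid 32 gives 16 > 0. Violating.
Others bid (3, 3, 18, 19): truth gives 0; bid 23 gives 1 > 0. Violating.
Others bid (3, 3, 18, 23): truth gives 0; bid 32 gives 1 > 0. Violating.
Others bid (3, 3, 3, 3): truth gives 16; no alternative beats it.
Others bid (3, 3, 3, 18): truth gives 16; no alternative beats it.
(Checking all 625 profiles: 64 have a profitable deviation, 561 do not.)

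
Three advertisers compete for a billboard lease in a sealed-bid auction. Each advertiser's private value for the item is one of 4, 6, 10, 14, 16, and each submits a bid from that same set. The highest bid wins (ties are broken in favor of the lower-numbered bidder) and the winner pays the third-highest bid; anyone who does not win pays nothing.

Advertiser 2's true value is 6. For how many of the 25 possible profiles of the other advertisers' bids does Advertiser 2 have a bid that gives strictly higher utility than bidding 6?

Others bid (4, 10): truth gives 0; bid 10 gives 2 > 0. Violating.
Others bid (4, 14): truth gives 0; bid 14 gives 2 > 0. Violating.
Others bid (4, 16): truth gives 0; bid 16 gives 2 > 0. Violating.
Others bid (6, 4): truth gives 0; bid 10 gives 2 > 0. Violating.
Others bid (4, 4): truth gives 2; no alternative beats it.
Others bid (4, 6): truth gives 2; no alternative beats it.
(Checking all 25 profiles: 6 have a profitable deviation, 19 do not.)

6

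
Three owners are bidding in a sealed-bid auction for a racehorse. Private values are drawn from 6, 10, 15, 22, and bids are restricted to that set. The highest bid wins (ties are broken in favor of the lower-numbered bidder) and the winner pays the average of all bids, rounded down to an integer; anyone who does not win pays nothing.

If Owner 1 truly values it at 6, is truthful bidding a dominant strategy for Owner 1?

Yes

Check each profile of the others' bids and compare truth against every alternative bid.
Others bid (10, 10): truth gives 0, best alternative gives -4.
Others bid (6, 10): truth gives 0, best alternative gives -2.
Others bid (10, 6): truth gives 0, best alternative gives -2.
Others bid (6, 6): truth gives 0, best alternative gives -1.
Others bid (6, 15): truth gives 0, best alternative gives 0.
Others bid (6, 22): truth gives 0, best alternative gives 0.
(Remaining 10 profiles checked similarly; truth is weakly best in each.)
In every case the truthful bid is at least as good as any alternative, so it is a dominant strategy.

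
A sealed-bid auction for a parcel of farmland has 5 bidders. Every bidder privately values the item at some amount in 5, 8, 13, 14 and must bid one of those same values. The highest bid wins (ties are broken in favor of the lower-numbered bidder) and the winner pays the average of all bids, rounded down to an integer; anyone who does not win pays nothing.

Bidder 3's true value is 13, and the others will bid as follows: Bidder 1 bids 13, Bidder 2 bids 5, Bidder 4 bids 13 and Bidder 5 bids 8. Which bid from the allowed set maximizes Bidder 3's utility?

14

Bid 5: loses, pays 0, utility 0.
Bid 8: loses, pays 0, utility 0.
Bid 13: loses, pays 0, utility 0.
Bid 14: wins, pays 10, utility 13 - 10 = 3.
The best choice is 14 with utility 3.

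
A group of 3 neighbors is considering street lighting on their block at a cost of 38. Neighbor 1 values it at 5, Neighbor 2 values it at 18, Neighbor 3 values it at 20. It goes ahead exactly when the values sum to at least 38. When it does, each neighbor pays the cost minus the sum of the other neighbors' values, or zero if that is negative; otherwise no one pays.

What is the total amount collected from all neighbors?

Total value 43 ≥ cost 38, so it is built.
Neighbor 1: others sum to 38; max(0, 38 - 38) = 0.
Neighbor 2: others sum to 25; max(0, 38 - 25) = 13.
Neighbor 3: others sum to 23; max(0, 38 - 23) = 15.
Total collected = 0 + 13 + 15 = 28.

28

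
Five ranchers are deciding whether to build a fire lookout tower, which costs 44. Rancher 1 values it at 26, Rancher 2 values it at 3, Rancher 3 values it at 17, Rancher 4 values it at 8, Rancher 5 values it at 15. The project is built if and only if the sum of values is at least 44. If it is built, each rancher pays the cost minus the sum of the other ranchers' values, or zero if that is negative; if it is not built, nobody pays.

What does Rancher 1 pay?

Total value 69 ≥ cost 44, so the project is built.
The other ranchers' values sum to 43.
Cost minus that sum is 44 - 43 = 1.

1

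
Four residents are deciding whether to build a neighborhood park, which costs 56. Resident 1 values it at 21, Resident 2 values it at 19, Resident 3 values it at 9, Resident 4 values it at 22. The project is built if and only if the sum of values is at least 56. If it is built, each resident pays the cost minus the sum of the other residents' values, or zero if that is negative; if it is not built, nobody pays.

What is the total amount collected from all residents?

Total value 71 ≥ cost 56, so it is built.
Resident 1: others sum to 50; max(0, 56 - 50) = 6.
Resident 2: others sum to 52; max(0, 56 - 52) = 4.
Resident 3: others sum to 62; max(0, 56 - 62) = 0.
Resident 4: others sum to 49; max(0, 56 - 49) = 7.
Total collected = 6 + 4 + 0 + 7 = 17.

17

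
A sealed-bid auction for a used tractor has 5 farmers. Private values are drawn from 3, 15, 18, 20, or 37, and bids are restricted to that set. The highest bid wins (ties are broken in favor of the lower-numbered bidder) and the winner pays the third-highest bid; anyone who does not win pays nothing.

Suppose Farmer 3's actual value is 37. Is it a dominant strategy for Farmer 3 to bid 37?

Yes

Check each profile of the others' bids and compare truth against every alternative bid.
Others bid (3, 3, 3, 37): truth gives 34, best alternative gives 0.
Others bid (3, 3, 37, 3): truth gives 34, best alternative gives 0.
Others bid (3, 20, 3, 3): truth gives 34, best alternative gives 0.
Others bid (20, 3, 3, 3): truth gives 34, best alternative gives 0.
Others bid (3, 3, 15, 37): truth gives 22, best alternative gives 0.
Others bid (3, 3, 37, 15): truth gives 22, best alternative gives 0.
(Remaining 619 profiles checked similarly; truth is weakly best in each.)
In every case the truthful bid is at least as good as any alternative, so it is a dominant strategy.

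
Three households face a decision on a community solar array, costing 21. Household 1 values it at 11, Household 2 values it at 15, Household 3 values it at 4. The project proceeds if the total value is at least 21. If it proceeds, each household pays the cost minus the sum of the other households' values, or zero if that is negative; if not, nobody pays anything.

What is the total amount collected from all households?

Total value 30 ≥ cost 21, so it is built.
Household 1: others sum to 19; max(0, 21 - 19) = 2.
Household 2: others sum to 15; max(0, 21 - 15) = 6.
Household 3: others sum to 26; max(0, 21 - 26) = 0.
Total collected = 2 + 6 + 0 = 8.

8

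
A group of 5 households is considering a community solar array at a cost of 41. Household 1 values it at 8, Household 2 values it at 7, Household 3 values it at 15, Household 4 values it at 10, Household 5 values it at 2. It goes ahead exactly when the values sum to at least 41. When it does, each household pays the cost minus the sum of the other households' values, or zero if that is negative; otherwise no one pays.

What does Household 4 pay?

9

Total value 42 ≥ cost 41, so the project is built.
The other households' values sum to 32.
Cost minus that sum is 41 - 32 = 9.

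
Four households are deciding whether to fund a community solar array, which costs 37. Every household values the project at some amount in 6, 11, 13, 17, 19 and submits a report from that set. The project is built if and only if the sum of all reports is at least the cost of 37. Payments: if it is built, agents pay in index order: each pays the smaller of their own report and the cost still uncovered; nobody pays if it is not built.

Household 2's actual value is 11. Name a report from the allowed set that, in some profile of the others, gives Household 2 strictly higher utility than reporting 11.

Suppose Household 1 reports 6, Household 3 reports 6 and Household 4 reports 19.
Report 11: project built, pays 11, utility 11 - 11 = 0.
Report 6: project built, pays 6, utility 11 - 6 = 5.
So reporting 6 beats truth here (5 > 0).

6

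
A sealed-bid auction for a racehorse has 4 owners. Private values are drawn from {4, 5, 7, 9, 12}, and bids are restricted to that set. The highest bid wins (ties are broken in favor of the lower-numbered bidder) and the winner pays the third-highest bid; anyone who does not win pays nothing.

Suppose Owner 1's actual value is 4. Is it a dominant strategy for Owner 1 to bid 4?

Yes

Check each profile of the others' bids and compare truth against every alternative bid.
Others bid (4, 5, 5): truth gives 0, best alternative gives -1.
Others bid (5, 4, 5): truth gives 0, best alternative gives -1.
Others bid (5, 5, 4): truth gives 0, best alternative gives -1.
Others bid (5, 5, 5): truth gives 0, best alternative gives -1.
Others bid (4, 4, 4): truth gives 0, best alternative gives 0.
Others bid (4, 4, 5): truth gives 0, best alternative gives 0.
(Remaining 119 profiles checked similarly; truth is weakly best in each.)
In every case the truthful bid is at least as good as any alternative, so it is a dominant strategy.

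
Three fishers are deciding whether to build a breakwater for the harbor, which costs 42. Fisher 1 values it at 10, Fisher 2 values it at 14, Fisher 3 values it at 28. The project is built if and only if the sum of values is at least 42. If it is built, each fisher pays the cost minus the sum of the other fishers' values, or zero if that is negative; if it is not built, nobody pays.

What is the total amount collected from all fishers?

22

Total value 52 ≥ cost 42, so it is built.
Fisher 1: others sum to 42; max(0, 42 - 42) = 0.
Fisher 2: others sum to 38; max(0, 42 - 38) = 4.
Fisher 3: others sum to 24; max(0, 42 - 24) = 18.
Total collected = 0 + 4 + 18 = 22.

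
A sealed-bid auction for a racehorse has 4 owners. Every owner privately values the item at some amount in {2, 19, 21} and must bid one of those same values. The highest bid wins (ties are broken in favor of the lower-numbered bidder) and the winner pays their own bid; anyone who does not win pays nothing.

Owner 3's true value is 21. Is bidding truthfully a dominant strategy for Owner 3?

Consider the case where Owner 1 bids 2, Owner 2 bids 2 and Owner 4 bids 2.
Truthful bid 21: wins, pays 21, utility 21 - 21 = 0.
Bid 19 instead: wins, pays 19, utility 21 - 19 = 2.
Since 2 > 0, bidding 19 is strictly better here, so truthful bidding is not dominant.

No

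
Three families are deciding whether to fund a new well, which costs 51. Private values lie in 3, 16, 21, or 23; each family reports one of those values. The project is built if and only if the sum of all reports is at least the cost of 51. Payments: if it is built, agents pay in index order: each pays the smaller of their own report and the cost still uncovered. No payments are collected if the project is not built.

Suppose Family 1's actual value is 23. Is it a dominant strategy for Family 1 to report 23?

No

Consider the case where Family 2 reports 16 and Family 3 reports 16.
Truthful report 23: project built, pays 23, utility 23 - 23 = 0.
Report 21 instead: project built, pays 21, utility 23 - 21 = 2.
Since 2 > 0, reporting 21 is strictly better here, so truthful reporting is not dominant.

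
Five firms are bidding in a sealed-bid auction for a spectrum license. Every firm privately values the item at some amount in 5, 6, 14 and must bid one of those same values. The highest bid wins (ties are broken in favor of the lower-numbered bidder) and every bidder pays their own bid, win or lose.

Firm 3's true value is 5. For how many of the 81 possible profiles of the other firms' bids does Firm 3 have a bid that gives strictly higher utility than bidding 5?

4

Others bid (5, 5, 5, 5): truth gives -5; bid 6 gives -1 > -5. Violating.
Others bid (5, 5, 5, 6): truth gives -5; bid 6 gives -1 > -5. Violating.
Others bid (5, 5, 6, 5): truth gives -5; bid 6 gives -1 > -5. Violating.
Others bid (5, 5, 6, 6): truth gives -5; bid 6 gives -1 > -5. Violating.
Others bid (5, 5, 5, 14): truth gives -5; no alternative beats it.
Others bid (5, 5, 6, 14): truth gives -5; no alternative beats it.
(Checking all 81 profiles: 4 have a profitable deviation, 77 do not.)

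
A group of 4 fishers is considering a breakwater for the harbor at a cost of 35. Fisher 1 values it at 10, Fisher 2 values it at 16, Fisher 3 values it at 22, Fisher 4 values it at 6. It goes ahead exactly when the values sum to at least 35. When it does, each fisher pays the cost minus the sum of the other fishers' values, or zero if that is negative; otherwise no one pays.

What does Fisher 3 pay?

Total value 54 ≥ cost 35, so the project is built.
The other fishers' values sum to 32.
Cost minus that sum is 35 - 32 = 3.

3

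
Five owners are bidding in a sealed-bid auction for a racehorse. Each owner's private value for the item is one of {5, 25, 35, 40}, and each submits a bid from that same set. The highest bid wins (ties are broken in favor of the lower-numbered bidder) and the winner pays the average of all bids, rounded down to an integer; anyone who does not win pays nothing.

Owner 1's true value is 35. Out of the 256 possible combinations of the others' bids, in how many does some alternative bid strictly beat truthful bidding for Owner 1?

Others bid (5, 5, 5, 5): truth gives 24; bid 5 gives 30 > 24. Violating.
Others bid (5, 5, 5, 25): truth gives 20; bid 25 gives 22 > 20. Violating.
Others bid (5, 5, 5, 40): truth gives 0; bid 40 gives 16 > 0. Violating.
Others bid (5, 5, 25, 5): truth gives 20; bid 25 gives 22 > 20. Violating.
Others bid (5, 5, 5, 35): truth gives 18; no alternative beats it.
Others bid (5, 5, 25, 35): truth gives 14; no alternative beats it.
(Checking all 256 profiles: 148 have a profitable deviation, 108 do not.)

148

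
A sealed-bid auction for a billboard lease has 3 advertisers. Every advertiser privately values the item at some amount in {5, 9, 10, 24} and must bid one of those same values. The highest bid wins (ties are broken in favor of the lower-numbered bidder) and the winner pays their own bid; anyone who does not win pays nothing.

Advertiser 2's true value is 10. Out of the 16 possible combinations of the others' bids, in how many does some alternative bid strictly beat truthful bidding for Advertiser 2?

Others bid (5, 5): truth gives 0; bid 9 gives 1 > 0. Violating.
Others bid (5, 9): truth gives 0; bid 9 gives 1 > 0. Violating.
Others bid (5, 10): truth gives 0; no alternative beats it.
Others bid (5, 24): truth gives 0; no alternative beats it.
(Checking all 16 profiles: 2 have a profitable deviation, 14 do not.)

2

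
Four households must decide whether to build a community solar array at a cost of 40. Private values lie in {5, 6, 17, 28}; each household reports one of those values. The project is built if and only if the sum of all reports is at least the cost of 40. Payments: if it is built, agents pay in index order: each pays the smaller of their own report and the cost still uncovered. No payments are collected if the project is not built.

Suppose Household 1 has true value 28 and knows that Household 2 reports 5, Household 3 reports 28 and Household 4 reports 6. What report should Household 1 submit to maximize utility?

5

Report 5: project built, pays 5, utility 28 - 5 = 23.
Report 6: project built, pays 6, utility 28 - 6 = 22.
Report 17: project built, pays 17, utility 28 - 17 = 11.
Report 28: project built, pays 28, utility 28 - 28 = 0.
The best choice is 5 with utility 23.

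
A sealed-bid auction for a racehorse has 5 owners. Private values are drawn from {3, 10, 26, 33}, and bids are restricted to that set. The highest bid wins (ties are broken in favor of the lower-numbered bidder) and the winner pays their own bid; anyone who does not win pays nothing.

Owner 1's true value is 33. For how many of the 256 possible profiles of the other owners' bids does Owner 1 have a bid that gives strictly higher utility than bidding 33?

Others bid (3, 3, 3, 3): truth gives 0; bid 3 gives 30 > 0. Violating.
Others bid (3, 3, 3, 10): truth gives 0; bid 10 gives 23 > 0. Violating.
Others bid (3, 3, 3, 26): truth gives 0; bid 26 gives 7 > 0. Violating.
Others bid (3, 3, 10, 3): truth gives 0; bid 10 gives 23 > 0. Violating.
Others bid (3, 3, 3, 33): truth gives 0; no alternative beats it.
Others bid (3, 3, 10, 33): truth gives 0; no alternative beats it.
(Checking all 256 profiles: 81 have a profitable deviation, 175 do not.)

81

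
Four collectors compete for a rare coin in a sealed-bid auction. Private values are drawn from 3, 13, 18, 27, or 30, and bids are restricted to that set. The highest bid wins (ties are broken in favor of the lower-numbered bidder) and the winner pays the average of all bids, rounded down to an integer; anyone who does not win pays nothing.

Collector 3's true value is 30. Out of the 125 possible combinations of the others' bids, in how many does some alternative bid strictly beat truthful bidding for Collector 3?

31

Others bid (3, 3, 3): truth gives 21; bid 13 gives 25 > 21. Violating.
Others bid (3, 3, 13): truth gives 18; bid 13 gives 22 > 18. Violating.
Others bid (3, 3, 18): truth gives 17; bid 18 gives 20 > 17. Violating.
Others bid (3, 13, 3): truth gives 18; bid 18 gives 21 > 18. Violating.
Others bid (3, 3, 27): truth gives 15; no alternative beats it.
Others bid (3, 3, 30): truth gives 14; no alternative beats it.
(Checking all 125 profiles: 31 have a profitable deviation, 94 do not.)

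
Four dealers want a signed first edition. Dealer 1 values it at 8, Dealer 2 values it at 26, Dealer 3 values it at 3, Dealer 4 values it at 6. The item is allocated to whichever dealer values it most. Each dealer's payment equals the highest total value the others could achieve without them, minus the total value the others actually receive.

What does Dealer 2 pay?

8

Dealer 2 has the highest value and receives the item.
Without Dealer 2, the item would go to the next-highest value, 8, so the others could achieve 8.
With Dealer 2 present and winning, the others receive nothing, so their total is 0.
Payment = 8 - 0 = 8.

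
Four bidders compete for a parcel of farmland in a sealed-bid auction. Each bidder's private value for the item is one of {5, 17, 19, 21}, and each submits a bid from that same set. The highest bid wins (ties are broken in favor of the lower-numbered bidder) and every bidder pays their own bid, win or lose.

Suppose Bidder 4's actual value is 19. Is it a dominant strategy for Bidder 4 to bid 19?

Consider the case where Bidder 1 bids 5, Bidder 2 bids 5 and Bidder 3 bids 5.
Truthful bid 19: wins, pays 19, utility 19 - 19 = 0.
Bid 17 instead: wins, pays 17, utility 19 - 17 = 2.
Since 2 > 0, bidding 17 is strictly better here, so truthful bidding is not dominant.

No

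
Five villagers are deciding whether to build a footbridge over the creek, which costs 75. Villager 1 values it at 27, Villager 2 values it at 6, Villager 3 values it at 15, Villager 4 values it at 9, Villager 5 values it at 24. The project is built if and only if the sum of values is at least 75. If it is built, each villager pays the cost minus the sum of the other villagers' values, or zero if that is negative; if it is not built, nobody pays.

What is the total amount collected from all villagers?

Total value 81 ≥ cost 75, so it is built.
Villager 1: others sum to 54; max(0, 75 - 54) = 21.
Villager 2: others sum to 75; max(0, 75 - 75) = 0.
Villager 3: others sum to 66; max(0, 75 - 66) = 9.
Villager 4: others sum to 72; max(0, 75 - 72) = 3.
Villager 5: others sum to 57; max(0, 75 - 57) = 18.
Total collected = 21 + 0 + 9 + 3 + 18 = 51.

51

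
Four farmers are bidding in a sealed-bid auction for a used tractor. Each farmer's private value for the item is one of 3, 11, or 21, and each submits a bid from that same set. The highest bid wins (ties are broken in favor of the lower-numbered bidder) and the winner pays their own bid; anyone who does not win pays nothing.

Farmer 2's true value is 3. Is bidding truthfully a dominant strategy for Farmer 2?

Yes

Check each profile of the others' bids and compare truth against every alternative bid.
Others bid (3, 3, 3): truth gives 0, best alternative gives -8.
Others bid (3, 3, 11): truth gives 0, best alternative gives -8.
Others bid (3, 11, 3): truth gives 0, best alternative gives -8.
Others bid (3, 11, 11): truth gives 0, best alternative gives -8.
Others bid (3, 3, 21): truth gives 0, best alternative gives 0.
Others bid (3, 11, 21): truth gives 0, best alternative gives 0.
(Remaining 21 profiles checked similarly; truth is weakly best in each.)
In every case the truthful bid is at least as good as any alternative, so it is a dominant strategy.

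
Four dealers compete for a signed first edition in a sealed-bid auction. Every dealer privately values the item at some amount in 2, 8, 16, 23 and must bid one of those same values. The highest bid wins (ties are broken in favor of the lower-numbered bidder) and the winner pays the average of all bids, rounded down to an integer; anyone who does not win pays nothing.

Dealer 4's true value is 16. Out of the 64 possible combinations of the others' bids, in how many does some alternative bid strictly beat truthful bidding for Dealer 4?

19

Others bid (2, 2, 2): truth gives 11; bid 8 gives 13 > 11. Violating.
Others bid (2, 2, 16): truth gives 0; bid 23 gives 6 > 0. Violating.
Others bid (2, 8, 16): truth gives 0; bid 23 gives 4 > 0. Violating.
Others bid (2, 16, 2): truth gives 0; bid 23 gives 6 > 0. Violating.
Others bid (2, 2, 8): truth gives 9; no alternative beats it.
Others bid (2, 2, 23): truth gives 0; no alternative beats it.
(Checking all 64 profiles: 19 have a profitable deviation, 45 do not.)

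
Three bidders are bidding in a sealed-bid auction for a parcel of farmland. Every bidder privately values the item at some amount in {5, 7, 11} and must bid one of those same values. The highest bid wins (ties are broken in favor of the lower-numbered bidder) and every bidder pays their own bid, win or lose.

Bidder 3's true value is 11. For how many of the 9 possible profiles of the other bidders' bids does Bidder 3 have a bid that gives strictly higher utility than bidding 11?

Others bid (5, 5): truth gives 0; bid 7 gives 4 > 0. Violating.
Others bid (5, 11): truth gives -11; bid 5 gives -5 > -11. Violating.
Others bid (7, 11): truth gives -11; bid 5 gives -5 > -11. Violating.
Others bid (11, 5): truth gives -11; bid 5 gives -5 > -11. Violating.
Others bid (5, 7): truth gives 0; no alternative beats it.
Others bid (7, 5): truth gives 0; no alternative beats it.
(Checking all 9 profiles: 6 have a profitable deviation, 3 do not.)

6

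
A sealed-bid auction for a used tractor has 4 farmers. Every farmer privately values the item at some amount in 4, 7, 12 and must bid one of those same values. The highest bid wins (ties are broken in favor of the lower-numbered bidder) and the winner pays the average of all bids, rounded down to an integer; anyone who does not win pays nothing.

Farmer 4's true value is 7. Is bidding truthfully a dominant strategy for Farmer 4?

No

Consider the case where Farmer 1 bids 4, Farmer 2 bids 4 and Farmer 3 bids 7.
Truthful bid 7: loses, pays 0, utility 0.
Bid 12 instead: wins, pays 6, utility 7 - 6 = 1.
Since 1 > 0, bidding 12 is strictly better here, so truthful bidding is not dominant.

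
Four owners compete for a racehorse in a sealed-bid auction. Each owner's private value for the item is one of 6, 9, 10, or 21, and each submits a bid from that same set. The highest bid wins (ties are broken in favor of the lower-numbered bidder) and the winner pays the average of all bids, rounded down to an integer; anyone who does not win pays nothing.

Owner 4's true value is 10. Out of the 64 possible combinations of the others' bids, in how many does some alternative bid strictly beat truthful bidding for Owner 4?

Others bid (6, 6, 6): truth gives 3; bid 9 gives 4 > 3. Violating.
Others bid (6, 6, 9): truth gives 3; no alternative beats it.
Others bid (6, 6, 10): truth gives 0; no alternative beats it.
(Checking all 64 profiles: 1 has a profitable deviation, 63 do not.)

1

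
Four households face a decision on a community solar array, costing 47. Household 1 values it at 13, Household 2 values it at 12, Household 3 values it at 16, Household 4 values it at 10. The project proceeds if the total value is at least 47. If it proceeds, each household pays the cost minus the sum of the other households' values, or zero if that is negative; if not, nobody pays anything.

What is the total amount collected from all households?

35

Total value 51 ≥ cost 47, so it is built.
Household 1: others sum to 38; max(0, 47 - 38) = 9.
Household 2: others sum to 39; max(0, 47 - 39) = 8.
Household 3: others sum to 35; max(0, 47 - 35) = 12.
Household 4: others sum to 41; max(0, 47 - 41) = 6.
Total collected = 9 + 8 + 12 + 6 = 35.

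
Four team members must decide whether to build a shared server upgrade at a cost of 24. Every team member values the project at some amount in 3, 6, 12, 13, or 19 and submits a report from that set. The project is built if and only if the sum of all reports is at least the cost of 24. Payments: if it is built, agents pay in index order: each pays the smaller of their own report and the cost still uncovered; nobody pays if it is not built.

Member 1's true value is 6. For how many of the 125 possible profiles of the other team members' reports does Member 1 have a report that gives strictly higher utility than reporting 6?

111

Others report (3, 3, 19): truth gives 0; report 3 gives 3 > 0. Violating.
Others report (3, 6, 12): truth gives 0; report 3 gives 3 > 0. Violating.
Others report (3, 6, 13): truth gives 0; report 3 gives 3 > 0. Violating.
Others report (3, 6, 19): truth gives 0; report 3 gives 3 > 0. Violating.
Others report (3, 3, 3): truth gives 0; no alternative beats it.
Others report (3, 3, 6): truth gives 0; no alternative beats it.
(Checking all 125 profiles: 111 have a profitable deviation, 14 do not.)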